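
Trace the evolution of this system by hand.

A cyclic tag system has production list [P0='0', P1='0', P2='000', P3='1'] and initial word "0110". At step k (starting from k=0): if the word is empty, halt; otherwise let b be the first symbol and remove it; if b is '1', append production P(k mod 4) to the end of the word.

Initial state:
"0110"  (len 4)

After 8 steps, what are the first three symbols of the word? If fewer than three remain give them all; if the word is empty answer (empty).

(empty)

0) "0110"  (len 4)
1) "110"  (len 3)
2) "100"  (len 3)
3) "00000"  (len 5)
4) "0000"  (len 4)
5) "000"  (len 3)
6) "00"  (len 2)
7) "0"  (len 1)
8) (halted — word empty)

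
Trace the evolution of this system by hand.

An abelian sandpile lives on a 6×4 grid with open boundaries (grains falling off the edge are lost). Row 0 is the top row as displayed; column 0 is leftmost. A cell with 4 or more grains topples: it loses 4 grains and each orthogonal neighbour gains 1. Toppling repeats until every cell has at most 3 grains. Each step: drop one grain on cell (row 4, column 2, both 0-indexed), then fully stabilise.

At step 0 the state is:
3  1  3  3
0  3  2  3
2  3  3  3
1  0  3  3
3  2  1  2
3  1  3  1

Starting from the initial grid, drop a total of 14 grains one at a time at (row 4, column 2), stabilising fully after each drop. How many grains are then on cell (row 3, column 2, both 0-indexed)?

2

t=0: 3  1  3  3
0  3  2  3
2  3  3  3
1  0  3  3
3  2  1  2
3  1  3  1
t=1: 3  1  3  3
0  3  2  3
2  3  3  3
1  0  3  3
3  2  2  2
3  1  3  1
t=2: 3  1  3  3
0  3  2  3
2  3  3  3
1  0  3  3
3  2  3  2
3  1  3  1
t=3: 3  3  1  1
1  1  2  2
3  1  3  2
1  2  2  2
3  3  3  0
3  2  0  3
t=4: 3  3  1  1
1  1  2  2
3  1  3  2
2  3  3  2
1  2  1  1
1  0  2  3
t=5: 3  3  1  1
1  1  2  2
3  1  3  2
2  3  3  2
1  2  2  1
1  0  2  3
t=6: 3  3  1  1
1  1  2  2
3  1  3  2
2  3  3  2
1  2  3  1
1  0  2  3
t=7: 3  3  1  1
1  1  3  2
3  3  0  3
3  1  2  3
2  0  2  2
1  1  3  3
t=8: 3  3  1  1
1  1  3  2
3  3  0  3
3  1  2  3
2  0  3  2
1  1  3  3
t=9: 3  3  1  1
1  1  3  3
3  3  2  0
3  2  0  2
2  1  3  1
1  2  1  1
t=10: 3  3  1  1
1  1  3  3
3  3  2  0
3  2  1  2
2  2  0  2
1  2  2  1
t=11: 3  3  1  1
1  1  3  3
3  3  2  0
3  2  1  2
2  2  1  2
1  2  2  1
t=12: 3  3  1  1
1  1  3  3
3  3  2  0
3  2  1  2
2  2  2  2
1  2  2  1
t=13: 3  3  1  1
1  1  3  3
3  3  2  0
3  2  1  2
2  2  3  2
1  2  2  1
t=14: 3  3  1  1
1  1  3  3
3  3  2  0
3  2  2  2
2  3  0  3
1  2  3  1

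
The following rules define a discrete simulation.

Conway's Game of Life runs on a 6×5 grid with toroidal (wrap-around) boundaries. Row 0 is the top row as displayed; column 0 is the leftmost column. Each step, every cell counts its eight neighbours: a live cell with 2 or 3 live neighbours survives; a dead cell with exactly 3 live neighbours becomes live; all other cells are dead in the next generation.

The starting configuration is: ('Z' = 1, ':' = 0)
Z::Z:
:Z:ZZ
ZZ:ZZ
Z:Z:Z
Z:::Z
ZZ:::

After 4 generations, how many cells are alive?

0) Z::Z:
:Z:ZZ
ZZ:ZZ
Z:Z:Z
Z:::Z
ZZ:::
1) :::Z:
:Z:::
:::::
::Z::
:::Z:
:Z:::
2) ::Z::
:::::
:::::
:::::
::Z::
::Z::
3) :::::
:::::
:::::
:::::
:::::
:ZZZ:
4) ::Z::
:::::
:::::
:::::
::Z::
::Z::

3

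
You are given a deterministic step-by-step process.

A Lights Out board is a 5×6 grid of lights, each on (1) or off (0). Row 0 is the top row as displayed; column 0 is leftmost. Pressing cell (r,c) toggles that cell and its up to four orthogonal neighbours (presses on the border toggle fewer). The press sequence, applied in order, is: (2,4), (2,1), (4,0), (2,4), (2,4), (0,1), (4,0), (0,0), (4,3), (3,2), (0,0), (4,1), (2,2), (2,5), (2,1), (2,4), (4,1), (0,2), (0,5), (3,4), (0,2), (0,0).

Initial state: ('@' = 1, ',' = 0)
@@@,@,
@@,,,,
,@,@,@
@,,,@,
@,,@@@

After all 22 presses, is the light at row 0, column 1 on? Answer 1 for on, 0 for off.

[0] @@@,@,
@@,,,,
,@,@,@
@,,,@,
@,,@@@
[1] @@@,@,
@@,,@,
,@,,@,
@,,,,,
@,,@@@
[2] @@@,@,
@,,,@,
@,@,@,
@@,,,,
@,,@@@
[3] @@@,@,
@,,,@,
@,@,@,
,@,,,,
,@,@@@
[4] @@@,@,
@,,,,,
@,@@,@
,@,,@,
,@,@@@
[5] @@@,@,
@,,,@,
@,@,@,
,@,,,,
,@,@@@
[6] ,,,,@,
@@,,@,
@,@,@,
,@,,,,
,@,@@@
[7] ,,,,@,
@@,,@,
@,@,@,
@@,,,,
@,,@@@
[8] @@,,@,
,@,,@,
@,@,@,
@@,,,,
@,,@@@
[9] @@,,@,
,@,,@,
@,@,@,
@@,@,,
@,@,,@
[10] @@,,@,
,@,,@,
@,,,@,
@,@,,,
@,,,,@
[11] ,,,,@,
@@,,@,
@,,,@,
@,@,,,
@,,,,@
[12] ,,,,@,
@@,,@,
@,,,@,
@@@,,,
,@@,,@
[13] ,,,,@,
@@@,@,
@@@@@,
@@,,,,
,@@,,@
[14] ,,,,@,
@@@,@@
@@@@,@
@@,,,@
,@@,,@
[15] ,,,,@,
@,@,@@
,,,@,@
@,,,,@
,@@,,@
[16] ,,,,@,
@,@,,@
,,,,@,
@,,,@@
,@@,,@
[17] ,,,,@,
@,@,,@
,,,,@,
@@,,@@
@,,,,@
[18] ,@@@@,
@,,,,@
,,,,@,
@@,,@@
@,,,,@
[19] ,@@@,@
@,,,,,
,,,,@,
@@,,@@
@,,,,@
[20] ,@@@,@
@,,,,,
,,,,,,
@@,@,,
@,,,@@
[21] ,,,,,@
@,@,,,
,,,,,,
@@,@,,
@,,,@@
[22] @@,,,@
,,@,,,
,,,,,,
@@,@,,
@,,,@@

1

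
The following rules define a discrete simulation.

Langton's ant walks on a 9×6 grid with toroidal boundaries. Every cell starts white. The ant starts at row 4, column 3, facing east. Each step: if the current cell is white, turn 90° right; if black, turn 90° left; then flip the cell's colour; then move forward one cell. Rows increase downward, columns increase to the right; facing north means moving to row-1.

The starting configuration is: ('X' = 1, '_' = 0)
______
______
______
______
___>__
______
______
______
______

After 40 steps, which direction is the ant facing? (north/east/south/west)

east

step 0: ______
______
______
______
___>__
______
______
______
______
step 1: ______
______
______
______
___X__
___v__
______
______
______
step 2: ______
______
______
______
___X__
__<X__
______
______
______
step 3: ______
______
______
______
__^X__
__XX__
______
______
______
step 4: ______
______
______
______
__X>__
__XX__
______
______
______
step 5: ______
______
______
___^__
__X___
__XX__
______
______
______
step 6: ______
______
______
___X>_
__X___
__XX__
______
______
______
step 7: ______
______
______
___XX_
__X_v_
__XX__
______
______
______
step 8: ______
______
______
___XX_
__X<X_
__XX__
______
______
______
step 9: ______
______
______
___^X_
__XXX_
__XX__
______
______
______
step 10: ______
______
______
__<_X_
__XXX_
__XX__
______
______
______
step 11: ______
______
__^___
__X_X_
__XXX_
__XX__
______
______
______
step 12: ______
______
__X>__
__X_X_
__XXX_
__XX__
______
______
______
step 13: ______
______
__XX__
__XvX_
__XXX_
__XX__
______
______
______
step 14: ______
______
__XX__
__<XX_
__XXX_
__XX__
______
______
______
step 15: ______
______
__XX__
___XX_
__vXX_
__XX__
______
______
______
step 16: ______
______
__XX__
___XX_
___>X_
__XX__
______
______
______
step 17: ______
______
__XX__
___^X_
____X_
__XX__
______
______
______
step 18: ______
______
__XX__
__<_X_
____X_
__XX__
______
______
______
step 19: ______
______
__^X__
__X_X_
____X_
__XX__
______
______
______
step 20: ______
______
_<_X__
__X_X_
____X_
__XX__
______
______
______
step 21: ______
_^____
_X_X__
__X_X_
____X_
__XX__
______
______
______
step 22: ______
_X>___
_X_X__
__X_X_
____X_
__XX__
______
______
______
step 23: ______
_XX___
_XvX__
__X_X_
____X_
__XX__
______
______
______
step 24: ______
_XX___
_<XX__
__X_X_
____X_
__XX__
______
______
______
step 25: ______
_XX___
__XX__
_vX_X_
____X_
__XX__
______
______
______
step 26: ______
_XX___
__XX__
<XX_X_
____X_
__XX__
______
______
______
step 27: ______
_XX___
^_XX__
XXX_X_
____X_
__XX__
______
______
______
step 28: ______
_XX___
X>XX__
XXX_X_
____X_
__XX__
______
______
______
step 29: ______
_XX___
XXXX__
XvX_X_
____X_
__XX__
______
______
______
step 30: ______
_XX___
XXXX__
X_>_X_
____X_
__XX__
______
______
______
step 31: ______
_XX___
XX^X__
X___X_
____X_
__XX__
______
______
______
step 32: ______
_XX___
X<_X__
X___X_
____X_
__XX__
______
______
______
step 33: ______
_XX___
X__X__
Xv__X_
____X_
__XX__
______
______
______
step 34: ______
_XX___
X__X__
<X__X_
____X_
__XX__
______
______
______
step 35: ______
_XX___
X__X__
_X__X_
v___X_
__XX__
______
______
______
step 36: ______
_XX___
X__X__
_X__X_
X___X<
__XX__
______
______
______
step 37: ______
_XX___
X__X__
_X__X^
X___XX
__XX__
______
______
______
step 38: ______
_XX___
X__X__
>X__XX
X___XX
__XX__
______
______
______
step 39: ______
_XX___
X__X__
XX__XX
v___XX
__XX__
______
______
______
step 40: ______
_XX___
X__X__
XX__XX
_>__XX
__XX__
______
______
______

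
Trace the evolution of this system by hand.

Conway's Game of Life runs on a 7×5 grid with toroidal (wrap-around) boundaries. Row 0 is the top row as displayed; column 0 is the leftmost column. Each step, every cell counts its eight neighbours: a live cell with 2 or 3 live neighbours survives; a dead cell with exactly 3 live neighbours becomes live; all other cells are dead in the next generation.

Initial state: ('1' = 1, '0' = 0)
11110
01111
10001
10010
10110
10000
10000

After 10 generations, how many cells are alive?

t=0: 11110
01111
10001
10010
10110
10000
10000
t=1: 00000
00000
00000
10110
10110
10000
10100
t=2: 00000
00000
00000
00110
10110
10110
01000
t=3: 00000
00000
00000
01111
00000
10010
01100
t=4: 00000
00000
00110
00110
11000
01100
01100
t=5: 00000
00000
00110
00011
10010
00000
01100
t=6: 00000
00000
00111
00000
00010
01100
00000
t=7: 00000
00010
00010
00101
00100
00100
00000
t=8: 00000
00000
00111
00100
01100
00000
00000
t=9: 00000
00010
00110
00000
01100
00000
00000
t=10: 00000
00110
00110
01010
00000
00000
00000

6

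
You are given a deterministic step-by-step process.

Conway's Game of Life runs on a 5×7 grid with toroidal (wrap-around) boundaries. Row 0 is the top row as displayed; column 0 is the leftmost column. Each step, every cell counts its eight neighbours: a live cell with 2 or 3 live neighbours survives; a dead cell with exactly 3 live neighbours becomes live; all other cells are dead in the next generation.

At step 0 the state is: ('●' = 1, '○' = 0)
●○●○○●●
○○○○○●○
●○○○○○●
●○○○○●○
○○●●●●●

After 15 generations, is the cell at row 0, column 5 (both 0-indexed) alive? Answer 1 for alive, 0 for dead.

k=0  ●○●○○●●
○○○○○●○
●○○○○○●
●○○○○●○
○○●●●●●
k=1  ●●●○○○○
○●○○○●○
●○○○○●○
●●○●○○○
○○●●○○○
k=2  ●○○●○○○
○○●○○○○
●○●○●○○
●●○●●○●
○○○●○○○
k=3  ○○●●○○○
○○●○○○○
●○●○●●●
●●○○●●●
○●○●○○●
k=4  ○●○●○○○
○○●○●●●
○○●○●○○
○○○○○○○
○●○●○○●
k=5  ○●○●○○●
○●●○●●○
○○○○●○○
○○●●○○○
●○○○○○○
k=6  ○●○●●●●
●●●○●●○
○●○○●●○
○○○●○○○
●●○●○○○
k=7  ○○○○○○○
○○○○○○○
●●○○○●●
●●○●○○○
●●○●○●●
k=8  ●○○○○○●
●○○○○○●
○●●○○○●
○○○○○○○
○●○○●○●
k=9  ○●○○○○○
○○○○○●○
○●○○○○●
○●●○○●○
○○○○○●●
k=10  ○○○○○●●
●○○○○○○
●●●○○●●
○●●○○●○
●●●○○●●
k=11  ○○○○○●○
○○○○○○○
○○●○○●○
○○○●●○○
○○●○●○○
k=12  ○○○○○○○
○○○○○○○
○○○●●○○
○○●○●●○
○○○○●●○
k=13  ○○○○○○○
○○○○○○○
○○○●●●○
○○○○○○○
○○○●●●○
k=14  ○○○○●○○
○○○○●○○
○○○○●○○
○○○○○○○
○○○○●○○
k=15  ○○○●●●○
○○○●●●○
○○○○○○○
○○○○○○○
○○○○○○○

1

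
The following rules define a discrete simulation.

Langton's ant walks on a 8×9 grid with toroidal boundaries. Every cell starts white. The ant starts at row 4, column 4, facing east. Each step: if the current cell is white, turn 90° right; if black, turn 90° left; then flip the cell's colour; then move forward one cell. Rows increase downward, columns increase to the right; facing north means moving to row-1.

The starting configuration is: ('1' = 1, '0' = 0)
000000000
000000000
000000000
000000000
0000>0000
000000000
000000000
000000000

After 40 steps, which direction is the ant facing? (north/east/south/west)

k=0  000000000
000000000
000000000
000000000
0000>0000
000000000
000000000
000000000
k=1  000000000
000000000
000000000
000000000
000010000
0000v0000
000000000
000000000
k=2  000000000
000000000
000000000
000000000
000010000
000<10000
000000000
000000000
k=3  000000000
000000000
000000000
000000000
000^10000
000110000
000000000
000000000
k=4  000000000
000000000
000000000
000000000
0001>0000
000110000
000000000
000000000
k=5  000000000
000000000
000000000
0000^0000
000100000
000110000
000000000
000000000
k=6  000000000
000000000
000000000
00001>000
000100000
000110000
000000000
000000000
k=7  000000000
000000000
000000000
000011000
00010v000
000110000
000000000
000000000
k=8  000000000
000000000
000000000
000011000
0001<1000
000110000
000000000
000000000
k=9  000000000
000000000
000000000
0000^1000
000111000
000110000
000000000
000000000
k=10  000000000
000000000
000000000
000<01000
000111000
000110000
000000000
000000000
k=11  000000000
000000000
000^00000
000101000
000111000
000110000
000000000
000000000
k=12  000000000
000000000
0001>0000
000101000
000111000
000110000
000000000
000000000
k=13  000000000
000000000
000110000
0001v1000
000111000
000110000
000000000
000000000
k=14  000000000
000000000
000110000
000<11000
000111000
000110000
000000000
000000000
k=15  000000000
000000000
000110000
000011000
000v11000
000110000
000000000
000000000
k=16  000000000
000000000
000110000
000011000
0000>1000
000110000
000000000
000000000
k=17  000000000
000000000
000110000
0000^1000
000001000
000110000
000000000
000000000
k=18  000000000
000000000
000110000
000<01000
000001000
000110000
000000000
000000000
k=19  000000000
000000000
000^10000
000101000
000001000
000110000
000000000
000000000
k=20  000000000
000000000
00<010000
000101000
000001000
000110000
000000000
000000000
k=21  000000000
00^000000
001010000
000101000
000001000
000110000
000000000
000000000
k=22  000000000
001>00000
001010000
000101000
000001000
000110000
000000000
000000000
k=23  000000000
001100000
001v10000
000101000
000001000
000110000
000000000
000000000
k=24  000000000
001100000
00<110000
000101000
000001000
000110000
000000000
000000000
k=25  000000000
001100000
000110000
00v101000
000001000
000110000
000000000
000000000
k=26  000000000
001100000
000110000
0<1101000
000001000
000110000
000000000
000000000
k=27  000000000
001100000
0^0110000
011101000
000001000
000110000
000000000
000000000
k=28  000000000
001100000
01>110000
011101000
000001000
000110000
000000000
000000000
k=29  000000000
001100000
011110000
01v101000
000001000
000110000
000000000
000000000
k=30  000000000
001100000
011110000
010>01000
000001000
000110000
000000000
000000000
k=31  000000000
001100000
011^10000
010001000
000001000
000110000
000000000
000000000
k=32  000000000
001100000
01<010000
010001000
000001000
000110000
000000000
000000000
k=33  000000000
001100000
010010000
01v001000
000001000
000110000
000000000
000000000
k=34  000000000
001100000
010010000
0<1001000
000001000
000110000
000000000
000000000
k=35  000000000
001100000
010010000
001001000
0v0001000
000110000
000000000
000000000
k=36  000000000
001100000
010010000
001001000
<10001000
000110000
000000000
000000000
k=37  000000000
001100000
010010000
^01001000
110001000
000110000
000000000
000000000
k=38  000000000
001100000
010010000
1>1001000
110001000
000110000
000000000
000000000
k=39  000000000
001100000
010010000
111001000
1v0001000
000110000
000000000
000000000
k=40  000000000
001100000
010010000
111001000
10>001000
000110000
000000000
000000000

east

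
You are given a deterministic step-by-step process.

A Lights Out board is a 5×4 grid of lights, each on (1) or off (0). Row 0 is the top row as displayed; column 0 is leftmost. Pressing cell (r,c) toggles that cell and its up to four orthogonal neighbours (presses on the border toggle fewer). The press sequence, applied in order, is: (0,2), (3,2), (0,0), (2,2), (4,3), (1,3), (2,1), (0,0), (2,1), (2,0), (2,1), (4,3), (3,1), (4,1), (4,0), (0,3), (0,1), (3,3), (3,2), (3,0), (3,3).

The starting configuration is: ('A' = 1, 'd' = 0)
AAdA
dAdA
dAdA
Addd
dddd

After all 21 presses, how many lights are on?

13

0) AAdA
dAdA
dAdA
Addd
dddd
1) AdAd
dAAA
dAdA
Addd
dddd
2) AdAd
dAAA
dAAA
AAAA
ddAd
3) dAAd
AAAA
dAAA
AAAA
ddAd
4) dAAd
AAdA
dddd
AAdA
ddAd
5) dAAd
AAdA
dddd
AAdd
dddA
6) dAAA
AAAd
dddA
AAdd
dddA
7) dAAA
AdAd
AAAA
Addd
dddA
8) AdAA
ddAd
AAAA
Addd
dddA
9) AdAA
dAAd
dddA
AAdd
dddA
10) AdAA
AAAd
AAdA
dAdd
dddA
11) AdAA
AdAd
ddAA
dddd
dddA
12) AdAA
AdAd
ddAA
dddA
ddAd
13) AdAA
AdAd
dAAA
AAAA
dAAd
14) AdAA
AdAd
dAAA
AdAA
Addd
15) AdAA
AdAd
dAAA
ddAA
dAdd
16) Addd
AdAA
dAAA
ddAA
dAdd
17) dAAd
AAAA
dAAA
ddAA
dAdd
18) dAAd
AAAA
dAAd
dddd
dAdA
19) dAAd
AAAA
dAdd
dAAA
dAAA
20) dAAd
AAAA
AAdd
AdAA
AAAA
21) dAAd
AAAA
AAdA
Addd
AAAd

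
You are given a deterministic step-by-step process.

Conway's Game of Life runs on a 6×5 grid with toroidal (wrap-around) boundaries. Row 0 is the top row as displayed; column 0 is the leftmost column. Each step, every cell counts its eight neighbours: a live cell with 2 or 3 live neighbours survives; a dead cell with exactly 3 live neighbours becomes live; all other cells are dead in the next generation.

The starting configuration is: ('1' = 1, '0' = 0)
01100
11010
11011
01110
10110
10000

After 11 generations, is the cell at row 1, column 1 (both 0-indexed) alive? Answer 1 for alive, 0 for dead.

0

0) 01100
11010
11011
01110
10110
10000
1) 00101
00010
00000
00000
10010
10011
2) 10100
00010
00000
00000
10010
11100
3) 10111
00000
00000
00000
10101
10110
4) 10100
00011
00000
00000
10101
00000
5) 00011
00011
00000
00000
00000
10011
6) 00100
00011
00000
00000
00001
10010
7) 00100
00010
00000
00000
00001
00011
8) 00101
00000
00000
00000
00011
00011
9) 00001
00000
00000
00000
00011
10100
10) 00000
00000
00000
00000
00011
10000
11) 00000
00000
00000
00000
00001
00001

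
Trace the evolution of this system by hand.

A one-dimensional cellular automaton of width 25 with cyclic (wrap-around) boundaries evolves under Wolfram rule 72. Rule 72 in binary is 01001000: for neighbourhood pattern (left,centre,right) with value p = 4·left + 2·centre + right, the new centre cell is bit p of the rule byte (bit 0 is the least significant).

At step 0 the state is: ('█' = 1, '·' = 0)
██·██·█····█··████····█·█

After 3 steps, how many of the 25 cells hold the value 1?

0) ██·██·█····█··████····█·█
1) ·█·██·········█··█······█
2) ···██····················
3) ···██····················

2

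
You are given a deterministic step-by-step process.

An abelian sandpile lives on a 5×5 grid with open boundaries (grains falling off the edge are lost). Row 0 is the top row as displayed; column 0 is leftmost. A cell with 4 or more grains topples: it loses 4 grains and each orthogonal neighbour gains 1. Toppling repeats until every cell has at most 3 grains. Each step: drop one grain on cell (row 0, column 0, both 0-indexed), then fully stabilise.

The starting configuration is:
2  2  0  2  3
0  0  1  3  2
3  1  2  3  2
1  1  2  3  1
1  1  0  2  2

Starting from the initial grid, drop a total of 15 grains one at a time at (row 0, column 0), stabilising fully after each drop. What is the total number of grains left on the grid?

[0] 2  2  0  2  3
0  0  1  3  2
3  1  2  3  2
1  1  2  3  1
1  1  0  2  2
[1] 3  2  0  2  3
0  0  1  3  2
3  1  2  3  2
1  1  2  3  1
1  1  0  2  2
[2] 0  3  0  2  3
1  0  1  3  2
3  1  2  3  2
1  1  2  3  1
1  1  0  2  2
[3] 1  3  0  2  3
1  0  1  3  2
3  1  2  3  2
1  1  2  3  1
1  1  0  2  2
[4] 2  3  0  2  3
1  0  1  3  2
3  1  2  3  2
1  1  2  3  1
1  1  0  2  2
[5] 3  3  0  2  3
1  0  1  3  2
3  1  2  3  2
1  1  2  3  1
1  1  0  2  2
[6] 1  0  1  2  3
2  1  1  3  2
3  1  2  3  2
1  1  2  3  1
1  1  0  2  2
[7] 2  0  1  2  3
2  1  1  3  2
3  1  2  3  2
1  1  2  3  1
1  1  0  2  2
[8] 3  0  1  2  3
2  1  1  3  2
3  1  2  3  2
1  1  2  3  1
1  1  0  2  2
[9] 0  1  1  2  3
3  1  1  3  2
3  1  2  3  2
1  1  2  3  1
1  1  0  2  2
[10] 1  1  1  2  3
3  1  1  3  2
3  1  2  3  2
1  1  2  3  1
1  1  0  2  2
[11] 2  1  1  2  3
3  1  1  3  2
3  1  2  3  2
1  1  2  3  1
1  1  0  2  2
[12] 3  1  1  2  3
3  1  1  3  2
3  1  2  3  2
1  1  2  3  1
1  1  0  2  2
[13] 1  2  1  2  3
1  2  1  3  2
0  2  2  3  2
2  1  2  3  1
1  1  0  2  2
[14] 2  2  1  2  3
1  2  1  3  2
0  2  2  3  2
2  1  2  3  1
1  1  0  2  2
[15] 3  2  1  2  3
1  2  1  3  2
0  2  2  3  2
2  1  2  3  1
1  1  0  2  2

44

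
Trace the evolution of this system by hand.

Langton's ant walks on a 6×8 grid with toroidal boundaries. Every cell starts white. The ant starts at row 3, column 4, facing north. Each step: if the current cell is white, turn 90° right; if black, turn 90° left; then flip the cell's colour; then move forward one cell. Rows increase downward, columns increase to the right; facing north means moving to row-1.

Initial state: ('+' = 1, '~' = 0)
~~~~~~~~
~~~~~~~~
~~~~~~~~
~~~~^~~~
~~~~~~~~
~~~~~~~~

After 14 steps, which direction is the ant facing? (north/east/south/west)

south

0) ~~~~~~~~
~~~~~~~~
~~~~~~~~
~~~~^~~~
~~~~~~~~
~~~~~~~~
1) ~~~~~~~~
~~~~~~~~
~~~~~~~~
~~~~+>~~
~~~~~~~~
~~~~~~~~
2) ~~~~~~~~
~~~~~~~~
~~~~~~~~
~~~~++~~
~~~~~v~~
~~~~~~~~
3) ~~~~~~~~
~~~~~~~~
~~~~~~~~
~~~~++~~
~~~~<+~~
~~~~~~~~
4) ~~~~~~~~
~~~~~~~~
~~~~~~~~
~~~~^+~~
~~~~++~~
~~~~~~~~
5) ~~~~~~~~
~~~~~~~~
~~~~~~~~
~~~<~+~~
~~~~++~~
~~~~~~~~
6) ~~~~~~~~
~~~~~~~~
~~~^~~~~
~~~+~+~~
~~~~++~~
~~~~~~~~
7) ~~~~~~~~
~~~~~~~~
~~~+>~~~
~~~+~+~~
~~~~++~~
~~~~~~~~
8) ~~~~~~~~
~~~~~~~~
~~~++~~~
~~~+v+~~
~~~~++~~
~~~~~~~~
9) ~~~~~~~~
~~~~~~~~
~~~++~~~
~~~<++~~
~~~~++~~
~~~~~~~~
10) ~~~~~~~~
~~~~~~~~
~~~++~~~
~~~~++~~
~~~v++~~
~~~~~~~~
11) ~~~~~~~~
~~~~~~~~
~~~++~~~
~~~~++~~
~~<+++~~
~~~~~~~~
12) ~~~~~~~~
~~~~~~~~
~~~++~~~
~~^~++~~
~~++++~~
~~~~~~~~
13) ~~~~~~~~
~~~~~~~~
~~~++~~~
~~+>++~~
~~++++~~
~~~~~~~~
14) ~~~~~~~~
~~~~~~~~
~~~++~~~
~~++++~~
~~+v++~~
~~~~~~~~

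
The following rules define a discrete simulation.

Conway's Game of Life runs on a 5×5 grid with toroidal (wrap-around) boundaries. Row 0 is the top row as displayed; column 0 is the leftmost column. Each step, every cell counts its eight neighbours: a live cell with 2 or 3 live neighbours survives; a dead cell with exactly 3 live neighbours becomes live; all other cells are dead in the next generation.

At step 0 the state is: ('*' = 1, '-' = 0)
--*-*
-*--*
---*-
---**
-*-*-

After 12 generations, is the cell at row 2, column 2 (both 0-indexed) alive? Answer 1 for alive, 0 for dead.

k=0  --*-*
-*--*
---*-
---**
-*-*-
k=1  -**-*
*-*-*
*-**-
---**
*----
k=2  --*-*
-----
*-*--
****-
***--
k=3  *-**-
-*-*-
*-***
---*-
-----
k=4  -****
-----
**---
--**-
--***
k=5  **--*
---**
-**--
*----
*----
k=6  -*-*-
---**
*****
*----
-----
k=7  --***
-----
-**--
*-**-
-----
k=8  ---*-
-*---
-***-
--**-
-*---
k=9  --*--
-*-*-
-*-*-
---*-
---*-
k=10  --**-
-*-*-
---**
---**
--**-
k=11  -*--*
-----
*----
-----
-----
k=12  -----
*----
-----
-----
-----

0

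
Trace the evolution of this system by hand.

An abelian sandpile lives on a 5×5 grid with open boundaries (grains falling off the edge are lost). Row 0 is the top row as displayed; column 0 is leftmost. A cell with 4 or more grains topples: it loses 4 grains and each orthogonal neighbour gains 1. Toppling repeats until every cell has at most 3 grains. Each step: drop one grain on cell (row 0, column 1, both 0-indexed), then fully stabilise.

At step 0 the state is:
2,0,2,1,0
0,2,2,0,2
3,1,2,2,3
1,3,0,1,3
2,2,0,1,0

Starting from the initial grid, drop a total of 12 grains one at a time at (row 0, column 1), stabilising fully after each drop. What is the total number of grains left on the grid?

41

k=0  2,0,2,1,0
0,2,2,0,2
3,1,2,2,3
1,3,0,1,3
2,2,0,1,0
k=1  2,1,2,1,0
0,2,2,0,2
3,1,2,2,3
1,3,0,1,3
2,2,0,1,0
k=2  2,2,2,1,0
0,2,2,0,2
3,1,2,2,3
1,3,0,1,3
2,2,0,1,0
k=3  2,3,2,1,0
0,2,2,0,2
3,1,2,2,3
1,3,0,1,3
2,2,0,1,0
k=4  3,0,3,1,0
0,3,2,0,2
3,1,2,2,3
1,3,0,1,3
2,2,0,1,0
k=5  3,1,3,1,0
0,3,2,0,2
3,1,2,2,3
1,3,0,1,3
2,2,0,1,0
k=6  3,2,3,1,0
0,3,2,0,2
3,1,2,2,3
1,3,0,1,3
2,2,0,1,0
k=7  3,3,3,1,0
0,3,2,0,2
3,1,2,2,3
1,3,0,1,3
2,2,0,1,0
k=8  0,3,1,2,0
2,1,0,1,2
3,2,3,2,3
1,3,0,1,3
2,2,0,1,0
k=9  1,0,2,2,0
2,2,0,1,2
3,2,3,2,3
1,3,0,1,3
2,2,0,1,0
k=10  1,1,2,2,0
2,2,0,1,2
3,2,3,2,3
1,3,0,1,3
2,2,0,1,0
k=11  1,2,2,2,0
2,2,0,1,2
3,2,3,2,3
1,3,0,1,3
2,2,0,1,0
k=12  1,3,2,2,0
2,2,0,1,2
3,2,3,2,3
1,3,0,1,3
2,2,0,1,0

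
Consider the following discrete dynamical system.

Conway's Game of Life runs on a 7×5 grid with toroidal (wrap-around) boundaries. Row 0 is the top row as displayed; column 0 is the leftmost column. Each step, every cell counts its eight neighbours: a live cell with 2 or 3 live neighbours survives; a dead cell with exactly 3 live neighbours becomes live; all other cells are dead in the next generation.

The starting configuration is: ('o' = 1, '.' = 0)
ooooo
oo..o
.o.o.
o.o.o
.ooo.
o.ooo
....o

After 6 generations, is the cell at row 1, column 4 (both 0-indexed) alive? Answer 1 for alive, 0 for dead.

0

t=0: ooooo
oo..o
.o.o.
o.o.o
.ooo.
o.ooo
....o
t=1: ..o..
.....
...o.
o...o
.....
o....
.....
t=2: .....
.....
....o
....o
o...o
.....
.....
t=3: .....
.....
.....
...oo
o...o
.....
.....
t=4: .....
.....
.....
o..oo
o..oo
.....
.....
t=5: .....
.....
....o
o..o.
o..o.
....o
.....
t=6: .....
.....
....o
o..o.
o..o.
....o
.....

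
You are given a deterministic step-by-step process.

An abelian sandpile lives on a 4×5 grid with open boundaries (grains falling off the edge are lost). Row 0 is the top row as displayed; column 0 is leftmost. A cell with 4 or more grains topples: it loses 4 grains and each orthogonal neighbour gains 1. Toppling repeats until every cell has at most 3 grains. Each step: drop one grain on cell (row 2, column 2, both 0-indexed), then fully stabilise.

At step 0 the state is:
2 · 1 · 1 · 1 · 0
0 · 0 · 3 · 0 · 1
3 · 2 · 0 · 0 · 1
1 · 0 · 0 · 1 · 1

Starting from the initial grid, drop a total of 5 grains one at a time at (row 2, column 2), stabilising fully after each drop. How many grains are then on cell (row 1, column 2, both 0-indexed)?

0

k=0  2 · 1 · 1 · 1 · 0
0 · 0 · 3 · 0 · 1
3 · 2 · 0 · 0 · 1
1 · 0 · 0 · 1 · 1
k=1  2 · 1 · 1 · 1 · 0
0 · 0 · 3 · 0 · 1
3 · 2 · 1 · 0 · 1
1 · 0 · 0 · 1 · 1
k=2  2 · 1 · 1 · 1 · 0
0 · 0 · 3 · 0 · 1
3 · 2 · 2 · 0 · 1
1 · 0 · 0 · 1 · 1
k=3  2 · 1 · 1 · 1 · 0
0 · 0 · 3 · 0 · 1
3 · 2 · 3 · 0 · 1
1 · 0 · 0 · 1 · 1
k=4  2 · 1 · 2 · 1 · 0
0 · 1 · 0 · 1 · 1
3 · 3 · 1 · 1 · 1
1 · 0 · 1 · 1 · 1
k=5  2 · 1 · 2 · 1 · 0
0 · 1 · 0 · 1 · 1
3 · 3 · 2 · 1 · 1
1 · 0 · 1 · 1 · 1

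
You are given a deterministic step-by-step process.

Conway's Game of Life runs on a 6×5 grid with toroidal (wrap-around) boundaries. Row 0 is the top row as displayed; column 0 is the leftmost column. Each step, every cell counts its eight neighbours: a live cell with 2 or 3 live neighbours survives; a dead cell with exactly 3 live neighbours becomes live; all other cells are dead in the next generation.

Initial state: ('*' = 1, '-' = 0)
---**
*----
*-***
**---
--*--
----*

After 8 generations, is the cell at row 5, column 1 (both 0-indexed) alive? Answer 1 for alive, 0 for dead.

step 0: ---**
*----
*-***
**---
--*--
----*
step 1: *--**
***--
--**-
*----
**---
----*
step 2: --**-
*----
*-***
*-*-*
**--*
-*-*-
step 3: -****
*----
--*--
--*--
-----
-*-*-
step 4: -*-**
*---*
-*---
-----
--*--
**-**
step 5: -*---
-****
*----
-----
*****
-*---
step 6: -*-*-
-****
*****
--**-
*****
---**
step 7: -*---
-----
-----
-----
**---
-----
step 8: -----
-----
-----
-----
-----
**---

1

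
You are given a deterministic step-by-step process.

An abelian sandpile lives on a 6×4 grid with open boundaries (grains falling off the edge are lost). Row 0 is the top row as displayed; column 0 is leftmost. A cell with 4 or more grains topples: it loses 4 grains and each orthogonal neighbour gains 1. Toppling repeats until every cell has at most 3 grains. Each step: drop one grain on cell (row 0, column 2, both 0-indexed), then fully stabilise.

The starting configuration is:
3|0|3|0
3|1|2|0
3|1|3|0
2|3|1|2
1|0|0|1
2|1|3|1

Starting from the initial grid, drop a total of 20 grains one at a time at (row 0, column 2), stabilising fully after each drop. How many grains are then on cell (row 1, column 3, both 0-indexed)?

3

k=0  3|0|3|0
3|1|2|0
3|1|3|0
2|3|1|2
1|0|0|1
2|1|3|1
k=1  3|1|0|1
3|1|3|0
3|1|3|0
2|3|1|2
1|0|0|1
2|1|3|1
k=2  3|1|1|1
3|1|3|0
3|1|3|0
2|3|1|2
1|0|0|1
2|1|3|1
k=3  3|1|2|1
3|1|3|0
3|1|3|0
2|3|1|2
1|0|0|1
2|1|3|1
k=4  3|1|3|1
3|1|3|0
3|1|3|0
2|3|1|2
1|0|0|1
2|1|3|1
k=5  3|2|1|2
3|2|1|1
3|2|0|1
2|3|2|2
1|0|0|1
2|1|3|1
k=6  3|2|2|2
3|2|1|1
3|2|0|1
2|3|2|2
1|0|0|1
2|1|3|1
k=7  3|2|3|2
3|2|1|1
3|2|0|1
2|3|2|2
1|0|0|1
2|1|3|1
k=8  3|3|0|3
3|2|2|1
3|2|0|1
2|3|2|2
1|0|0|1
2|1|3|1
k=9  3|3|1|3
3|2|2|1
3|2|0|1
2|3|2|2
1|0|0|1
2|1|3|1
k=10  3|3|2|3
3|2|2|1
3|2|0|1
2|3|2|2
1|0|0|1
2|1|3|1
k=11  3|3|3|3
3|2|2|1
3|2|0|1
2|3|2|2
1|0|0|1
2|1|3|1
k=12  1|2|3|0
2|2|0|3
2|1|2|1
0|1|3|2
2|1|0|1
2|1|3|1
k=13  1|3|0|1
2|2|1|3
2|1|2|1
0|1|3|2
2|1|0|1
2|1|3|1
k=14  1|3|1|1
2|2|1|3
2|1|2|1
0|1|3|2
2|1|0|1
2|1|3|1
k=15  1|3|2|1
2|2|1|3
2|1|2|1
0|1|3|2
2|1|0|1
2|1|3|1
k=16  1|3|3|1
2|2|1|3
2|1|2|1
0|1|3|2
2|1|0|1
2|1|3|1
k=17  2|0|1|2
2|3|2|3
2|1|2|1
0|1|3|2
2|1|0|1
2|1|3|1
k=18  2|0|2|2
2|3|2|3
2|1|2|1
0|1|3|2
2|1|0|1
2|1|3|1
k=19  2|0|3|2
2|3|2|3
2|1|2|1
0|1|3|2
2|1|0|1
2|1|3|1
k=20  2|1|0|3
2|3|3|3
2|1|2|1
0|1|3|2
2|1|0|1
2|1|3|1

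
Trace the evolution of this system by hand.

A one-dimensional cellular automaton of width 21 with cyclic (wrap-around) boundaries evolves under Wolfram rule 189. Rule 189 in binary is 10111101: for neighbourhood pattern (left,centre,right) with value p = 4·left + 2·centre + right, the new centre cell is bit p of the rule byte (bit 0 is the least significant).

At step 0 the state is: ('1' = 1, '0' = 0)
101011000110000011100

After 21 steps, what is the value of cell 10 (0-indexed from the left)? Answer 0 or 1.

1

k=0  101011000110000011100
k=1  111110110101111011010
k=2  111101101111110110111
k=3  111011011111101101111
k=4  110110111111011011111
k=5  101101111110110111111
k=6  011011111101101111111
k=7  110111111011011111110
k=8  101111110110111111101
k=9  011111101101111111011
k=10  111111011011111110110
k=11  111110110111111101101
k=12  111101101111111011011
k=13  111011011111110110111
k=14  110110111111101101111
k=15  101101111111011011111
k=16  011011111110110111111
k=17  110111111101101111110
k=18  101111111011011111101
k=19  011111110110111111011
k=20  111111101101111110110
k=21  111111011011111101101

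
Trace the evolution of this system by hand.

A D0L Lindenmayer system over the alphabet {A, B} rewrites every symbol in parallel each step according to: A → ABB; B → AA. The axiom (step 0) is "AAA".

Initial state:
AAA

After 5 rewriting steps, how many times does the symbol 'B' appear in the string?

174

gen 0: AAA
gen 1: ABBABBABB
gen 2: ABBAAAAABBAAAAABBAAAA
gen 3: ABBAAAAABBABBABBABBABBAAAAABBABBABBABBABBAAAAABBABBABBABB
gen 4: ABBAAAAABBABBABBABBABBAAAAABBAAAAABBAAAAABBAAAAABBAAAAABBA…AAAAABBAAAAABBAAAAABBABBABBABBABBAAAAABBAAAAABBAAAAABBAAAA  (len 141)
gen 5: ABBAAAAABBABBABBABBABBAAAAABBAAAAABBAAAAABBAAAAABBAAAAABBA…BABBAAAAABBABBABBABBABBAAAAABBABBABBABBABBAAAAABBABBABBABB  (len 369)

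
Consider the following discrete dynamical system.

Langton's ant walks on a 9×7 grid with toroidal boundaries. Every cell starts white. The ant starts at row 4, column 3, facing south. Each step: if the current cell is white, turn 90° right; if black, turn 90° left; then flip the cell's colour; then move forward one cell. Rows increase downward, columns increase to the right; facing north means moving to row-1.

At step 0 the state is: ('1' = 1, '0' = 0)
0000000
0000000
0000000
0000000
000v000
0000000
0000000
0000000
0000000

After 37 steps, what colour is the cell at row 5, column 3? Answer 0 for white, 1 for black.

1

k=0  0000000
0000000
0000000
0000000
000v000
0000000
0000000
0000000
0000000
k=1  0000000
0000000
0000000
0000000
00<1000
0000000
0000000
0000000
0000000
k=2  0000000
0000000
0000000
00^0000
0011000
0000000
0000000
0000000
0000000
k=3  0000000
0000000
0000000
001>000
0011000
0000000
0000000
0000000
0000000
k=4  0000000
0000000
0000000
0011000
001v000
0000000
0000000
0000000
0000000
k=5  0000000
0000000
0000000
0011000
0010>00
0000000
0000000
0000000
0000000
k=6  0000000
0000000
0000000
0011000
0010100
0000v00
0000000
0000000
0000000
k=7  0000000
0000000
0000000
0011000
0010100
000<100
0000000
0000000
0000000
k=8  0000000
0000000
0000000
0011000
001^100
0001100
0000000
0000000
0000000
k=9  0000000
0000000
0000000
0011000
0011>00
0001100
0000000
0000000
0000000
k=10  0000000
0000000
0000000
0011^00
0011000
0001100
0000000
0000000
0000000
k=11  0000000
0000000
0000000
00111>0
0011000
0001100
0000000
0000000
0000000
k=12  0000000
0000000
0000000
0011110
00110v0
0001100
0000000
0000000
0000000
k=13  0000000
0000000
0000000
0011110
0011<10
0001100
0000000
0000000
0000000
k=14  0000000
0000000
0000000
0011^10
0011110
0001100
0000000
0000000
0000000
k=15  0000000
0000000
0000000
001<010
0011110
0001100
0000000
0000000
0000000
k=16  0000000
0000000
0000000
0010010
001v110
0001100
0000000
0000000
0000000
k=17  0000000
0000000
0000000
0010010
0010>10
0001100
0000000
0000000
0000000
k=18  0000000
0000000
0000000
0010^10
0010010
0001100
0000000
0000000
0000000
k=19  0000000
0000000
0000000
00101>0
0010010
0001100
0000000
0000000
0000000
k=20  0000000
0000000
00000^0
0010100
0010010
0001100
0000000
0000000
0000000
k=21  0000000
0000000
000001>
0010100
0010010
0001100
0000000
0000000
0000000
k=22  0000000
0000000
0000011
001010v
0010010
0001100
0000000
0000000
0000000
k=23  0000000
0000000
0000011
00101<1
0010010
0001100
0000000
0000000
0000000
k=24  0000000
0000000
00000^1
0010111
0010010
0001100
0000000
0000000
0000000
k=25  0000000
0000000
0000<01
0010111
0010010
0001100
0000000
0000000
0000000
k=26  0000000
0000^00
0000101
0010111
0010010
0001100
0000000
0000000
0000000
k=27  0000000
00001>0
0000101
0010111
0010010
0001100
0000000
0000000
0000000
k=28  0000000
0000110
00001v1
0010111
0010010
0001100
0000000
0000000
0000000
k=29  0000000
0000110
0000<11
0010111
0010010
0001100
0000000
0000000
0000000
k=30  0000000
0000110
0000011
0010v11
0010010
0001100
0000000
0000000
0000000
k=31  0000000
0000110
0000011
00100>1
0010010
0001100
0000000
0000000
0000000
k=32  0000000
0000110
00000^1
0010001
0010010
0001100
0000000
0000000
0000000
k=33  0000000
0000110
0000<01
0010001
0010010
0001100
0000000
0000000
0000000
k=34  0000000
0000^10
0000101
0010001
0010010
0001100
0000000
0000000
0000000
k=35  0000000
000<010
0000101
0010001
0010010
0001100
0000000
0000000
0000000
k=36  000^000
0001010
0000101
0010001
0010010
0001100
0000000
0000000
0000000
k=37  0001>00
0001010
0000101
0010001
0010010
0001100
0000000
0000000
0000000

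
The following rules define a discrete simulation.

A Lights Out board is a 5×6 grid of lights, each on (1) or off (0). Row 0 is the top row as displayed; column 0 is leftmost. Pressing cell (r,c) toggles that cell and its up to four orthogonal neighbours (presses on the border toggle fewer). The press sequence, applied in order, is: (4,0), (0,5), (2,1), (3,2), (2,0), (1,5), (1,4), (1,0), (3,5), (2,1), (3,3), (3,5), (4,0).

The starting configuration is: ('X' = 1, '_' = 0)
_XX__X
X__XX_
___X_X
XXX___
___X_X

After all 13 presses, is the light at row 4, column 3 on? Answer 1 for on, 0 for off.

0

t=0: _XX__X
X__XX_
___X_X
XXX___
___X_X
t=1: _XX__X
X__XX_
___X_X
_XX___
XX_X_X
t=2: _XX_X_
X__XXX
___X_X
_XX___
XX_X_X
t=3: _XX_X_
XX_XXX
XXXX_X
__X___
XX_X_X
t=4: _XX_X_
XX_XXX
XX_X_X
_X_X__
XXXX_X
t=5: _XX_X_
_X_XXX
___X_X
XX_X__
XXXX_X
t=6: _XX_XX
_X_X__
___X__
XX_X__
XXXX_X
t=7: _XX__X
_X__XX
___XX_
XX_X__
XXXX_X
t=8: XXX__X
X___XX
X__XX_
XX_X__
XXXX_X
t=9: XXX__X
X___XX
X__XXX
XX_XXX
XXXX__
t=10: XXX__X
XX__XX
_XXXXX
X__XXX
XXXX__
t=11: XXX__X
XX__XX
_XX_XX
X_X__X
XXX___
t=12: XXX__X
XX__XX
_XX_X_
X_X_X_
XXX__X
t=13: XXX__X
XX__XX
_XX_X_
__X_X_
__X__X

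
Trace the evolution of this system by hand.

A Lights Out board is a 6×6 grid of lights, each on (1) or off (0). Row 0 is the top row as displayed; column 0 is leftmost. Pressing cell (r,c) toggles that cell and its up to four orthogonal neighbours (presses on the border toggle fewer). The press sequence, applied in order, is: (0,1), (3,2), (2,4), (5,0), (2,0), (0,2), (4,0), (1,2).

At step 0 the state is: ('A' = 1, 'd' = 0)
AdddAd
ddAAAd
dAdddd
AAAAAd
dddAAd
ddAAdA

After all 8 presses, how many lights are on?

18

0) AdddAd
ddAAAd
dAdddd
AAAAAd
dddAAd
ddAAdA
1) dAAdAd
dAAAAd
dAdddd
AAAAAd
dddAAd
ddAAdA
2) dAAdAd
dAAAAd
dAAddd
AdddAd
ddAAAd
ddAAdA
3) dAAdAd
dAAAdd
dAAAAA
Addddd
ddAAAd
ddAAdA
4) dAAdAd
dAAAdd
dAAAAA
Addddd
AdAAAd
AAAAdA
5) dAAdAd
AAAAdd
AdAAAA
dddddd
AdAAAd
AAAAdA
6) dddAAd
AAdAdd
AdAAAA
dddddd
AdAAAd
AAAAdA
7) dddAAd
AAdAdd
AdAAAA
Addddd
dAAAAd
dAAAdA
8) ddAAAd
AdAddd
AddAAA
Addddd
dAAAAd
dAAAdA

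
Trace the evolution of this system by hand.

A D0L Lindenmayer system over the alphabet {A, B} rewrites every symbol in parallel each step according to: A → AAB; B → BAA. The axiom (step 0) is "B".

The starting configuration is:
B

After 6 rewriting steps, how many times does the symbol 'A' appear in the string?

486

gen 0: B
gen 1: BAA
gen 2: BAAAABAAB
gen 3: BAAAABAABAABAABBAAAABAABBAA
gen 4: BAAAABAABAABAABBAAAABAABBAAAABAABBAAAABAABBAABAAAABAABAABAABBAAAABAABBAABAAAABAAB
gen 5: BAAAABAABAABAABBAAAABAABBAAAABAABBAAAABAABBAABAAAABAABAABA…BAABAABAABBAAAABAABBAABAAAABAABBAAAABAABAABAABBAAAABAABBAA  (len 243)
gen 6: BAAAABAABAABAABBAAAABAABBAAAABAABBAAAABAABBAABAAAABAABAABA…BBAAAABAABBAAAABAABBAABAAAABAABAABAABBAAAABAABBAABAAAABAAB  (len 729)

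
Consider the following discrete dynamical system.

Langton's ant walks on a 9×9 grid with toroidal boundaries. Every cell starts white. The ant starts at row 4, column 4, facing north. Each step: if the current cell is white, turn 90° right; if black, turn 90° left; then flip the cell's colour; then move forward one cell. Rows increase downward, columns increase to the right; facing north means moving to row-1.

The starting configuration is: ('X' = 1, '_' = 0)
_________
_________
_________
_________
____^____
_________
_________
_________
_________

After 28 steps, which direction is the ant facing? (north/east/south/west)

t=0: _________
_________
_________
_________
____^____
_________
_________
_________
_________
t=1: _________
_________
_________
_________
____X>___
_________
_________
_________
_________
t=2: _________
_________
_________
_________
____XX___
_____v___
_________
_________
_________
t=3: _________
_________
_________
_________
____XX___
____<X___
_________
_________
_________
t=4: _________
_________
_________
_________
____^X___
____XX___
_________
_________
_________
t=5: _________
_________
_________
_________
___<_X___
____XX___
_________
_________
_________
t=6: _________
_________
_________
___^_____
___X_X___
____XX___
_________
_________
_________
t=7: _________
_________
_________
___X>____
___X_X___
____XX___
_________
_________
_________
t=8: _________
_________
_________
___XX____
___XvX___
____XX___
_________
_________
_________
t=9: _________
_________
_________
___XX____
___<XX___
____XX___
_________
_________
_________
t=10: _________
_________
_________
___XX____
____XX___
___vXX___
_________
_________
_________
t=11: _________
_________
_________
___XX____
____XX___
__<XXX___
_________
_________
_________
t=12: _________
_________
_________
___XX____
__^_XX___
__XXXX___
_________
_________
_________
t=13: _________
_________
_________
___XX____
__X>XX___
__XXXX___
_________
_________
_________
t=14: _________
_________
_________
___XX____
__XXXX___
__XvXX___
_________
_________
_________
t=15: _________
_________
_________
___XX____
__XXXX___
__X_>X___
_________
_________
_________
t=16: _________
_________
_________
___XX____
__XX^X___
__X__X___
_________
_________
_________
t=17: _________
_________
_________
___XX____
__X<_X___
__X__X___
_________
_________
_________
t=18: _________
_________
_________
___XX____
__X__X___
__Xv_X___
_________
_________
_________
t=19: _________
_________
_________
___XX____
__X__X___
__<X_X___
_________
_________
_________
t=20: _________
_________
_________
___XX____
__X__X___
___X_X___
__v______
_________
_________
t=21: _________
_________
_________
___XX____
__X__X___
___X_X___
_<X______
_________
_________
t=22: _________
_________
_________
___XX____
__X__X___
_^_X_X___
_XX______
_________
_________
t=23: _________
_________
_________
___XX____
__X__X___
_X>X_X___
_XX______
_________
_________
t=24: _________
_________
_________
___XX____
__X__X___
_XXX_X___
_Xv______
_________
_________
t=25: _________
_________
_________
___XX____
__X__X___
_XXX_X___
_X_>_____
_________
_________
t=26: _________
_________
_________
___XX____
__X__X___
_XXX_X___
_X_X_____
___v_____
_________
t=27: _________
_________
_________
___XX____
__X__X___
_XXX_X___
_X_X_____
__<X_____
_________
t=28: _________
_________
_________
___XX____
__X__X___
_XXX_X___
_X^X_____
__XX_____
_________

north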